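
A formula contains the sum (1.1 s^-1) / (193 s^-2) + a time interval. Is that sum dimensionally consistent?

Yes

Expand each in SI base units:
  (1.1 s^-1) / (193 s^-2):  [s⁻¹] / [s⁻²] = s
  a time interval:  [time interval] = s
Both are s, so they have the same dimensions and can be added.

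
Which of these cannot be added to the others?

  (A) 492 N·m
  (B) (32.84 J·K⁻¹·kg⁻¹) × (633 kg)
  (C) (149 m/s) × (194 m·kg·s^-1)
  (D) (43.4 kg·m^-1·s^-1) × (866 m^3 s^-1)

Reduce each to base SI dimensions:
  (A) N·m = kg·m·s⁻²·m = kg·m²·s⁻²
  (B) [m²·s⁻²·K⁻¹] · [kg] = kg·m²·s⁻²·K⁻¹
  (C) [m·s⁻¹] · [kg·m·s⁻¹] = kg·m²·s⁻²
  (D) [kg·m⁻¹·s⁻¹] · [m³·s⁻¹] = kg·m²·s⁻²
All reduce to kg·m²·s⁻² except (B), which is kg·m²·s⁻²·K⁻¹.

(B)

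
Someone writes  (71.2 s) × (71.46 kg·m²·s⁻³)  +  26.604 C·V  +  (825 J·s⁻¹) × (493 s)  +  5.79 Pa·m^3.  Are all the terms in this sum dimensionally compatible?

Dimensions:
  (71.2 s) × (71.46 kg·m²·s⁻³):  [s] · [kg·m²·s⁻³] = kg·m²·s⁻²
  26.604 C·V:  C·V = s·A·J·C⁻¹ = kg·m²·s⁻²
  (825 J·s⁻¹) × (493 s):  [kg·m²·s⁻³] · [s] = kg·m²·s⁻²
  5.79 Pa·m^3:  Pa·m³ = N·m⁻²·m³ = kg·m²·s⁻²
Every term reduces to kg·m²·s⁻².

Yes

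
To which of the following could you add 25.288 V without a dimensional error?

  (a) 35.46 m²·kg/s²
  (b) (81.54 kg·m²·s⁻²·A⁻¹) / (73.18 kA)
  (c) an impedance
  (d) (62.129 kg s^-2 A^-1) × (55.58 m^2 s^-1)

Reference: V = J·C⁻¹ = kg·m²·s⁻³·A⁻¹.
Each option:
  (a) kg·m²·s⁻²
  (b) [kg·m²·s⁻²·A⁻¹] / [A] = kg·m²·s⁻²·A⁻²
  (c) [impedance] = kg·m²·s⁻³·A⁻²
  (d) [kg·s⁻²·A⁻¹] · [m²·s⁻¹] = kg·m²·s⁻³·A⁻¹  ← same
Only (d) matches kg·m²·s⁻³·A⁻¹.

(d)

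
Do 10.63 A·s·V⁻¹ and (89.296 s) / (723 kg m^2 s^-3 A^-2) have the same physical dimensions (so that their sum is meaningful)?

Expand each in SI base units:
  10.63 A·s·V⁻¹:  A·s·V⁻¹ = A·s·(J·C⁻¹)⁻¹ = kg⁻¹·m⁻²·s⁴·A²
  (89.296 s) / (723 kg m^2 s^-3 A^-2):  [s] / [kg·m²·s⁻³·A⁻²] = kg⁻¹·m⁻²·s⁴·A²
Both are kg⁻¹·m⁻²·s⁴·A², so they have the same dimensions and can be added.

Yes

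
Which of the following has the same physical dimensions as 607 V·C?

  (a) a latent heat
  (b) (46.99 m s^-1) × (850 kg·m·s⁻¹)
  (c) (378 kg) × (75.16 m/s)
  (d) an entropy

(b)

Reference: C·V = s·A·J·C⁻¹ = kg·m²·s⁻².
Each option:
  (a) [latent heat] = m²·s⁻²
  (b) [m·s⁻¹] · [kg·m·s⁻¹] = kg·m²·s⁻²  ← same
  (c) [kg] · [m·s⁻¹] = kg·m·s⁻¹
  (d) [entropy] = kg·m²·s⁻²·K⁻¹
Only (b) matches kg·m²·s⁻².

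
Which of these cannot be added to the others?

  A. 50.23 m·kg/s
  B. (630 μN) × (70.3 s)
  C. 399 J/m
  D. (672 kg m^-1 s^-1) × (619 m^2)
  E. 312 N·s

C.

Dimensions:
  A. kg·m·s⁻¹
  B. [kg·m·s⁻²] · [s] = kg·m·s⁻¹
  C. J·m⁻¹ = N·m·m⁻¹ = kg·m·s⁻²
  D. [kg·m⁻¹·s⁻¹] · [m²] = kg·m·s⁻¹
  E. N·s = kg·m·s⁻²·s = kg·m·s⁻¹
All reduce to kg·m·s⁻¹ except C., which is kg·m·s⁻².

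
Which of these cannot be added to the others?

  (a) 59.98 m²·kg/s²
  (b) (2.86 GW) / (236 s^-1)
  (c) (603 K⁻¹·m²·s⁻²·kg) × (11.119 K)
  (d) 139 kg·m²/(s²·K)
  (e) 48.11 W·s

(d)

Reduce each to base SI dimensions:
  (a) kg·m²·s⁻²
  (b) [kg·m²·s⁻³] / [s⁻¹] = kg·m²·s⁻²
  (c) [kg·m²·s⁻²·K⁻¹] · [K] = kg·m²·s⁻²
  (d) kg·m²·s⁻²·K⁻¹
  (e) W·s = J·s⁻¹·s = kg·m²·s⁻²
All reduce to kg·m²·s⁻² except (d), which is kg·m²·s⁻²·K⁻¹.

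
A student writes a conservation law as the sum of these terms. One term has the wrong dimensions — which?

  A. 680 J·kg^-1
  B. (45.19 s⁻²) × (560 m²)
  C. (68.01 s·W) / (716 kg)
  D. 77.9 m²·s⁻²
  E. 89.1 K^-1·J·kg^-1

In SI base units:
  A. J·kg⁻¹ = N·m·kg⁻¹ = m²·s⁻²
  B. [s⁻²] · [m²] = m²·s⁻²
  C. [kg·m²·s⁻²] / [kg] = m²·s⁻²
  D. m²·s⁻²
  E. J·kg⁻¹·K⁻¹ = N·m·kg⁻¹·K⁻¹ = m²·s⁻²·K⁻¹
All reduce to m²·s⁻² except E., which is m²·s⁻²·K⁻¹.

E.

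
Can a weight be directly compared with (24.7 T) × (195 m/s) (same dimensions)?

No

Work out the base dimensions of each:
  a weight:  [weight] = kg·m·s⁻²
  (24.7 T) × (195 m/s):  [kg·s⁻²·A⁻¹] · [m·s⁻¹] = kg·m·s⁻³·A⁻¹
kg·m·s⁻² ≠ kg·m·s⁻³·A⁻¹, so they cannot be added.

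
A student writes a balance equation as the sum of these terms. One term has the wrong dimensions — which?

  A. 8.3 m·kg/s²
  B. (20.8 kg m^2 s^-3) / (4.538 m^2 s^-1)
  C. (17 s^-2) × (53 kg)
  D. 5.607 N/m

A.

Reduce each to base SI dimensions:
  A. kg·m·s⁻²
  B. [kg·m²·s⁻³] / [m²·s⁻¹] = kg·s⁻²
  C. [s⁻²] · [kg] = kg·s⁻²
  D. N·m⁻¹ = kg·m·s⁻²·m⁻¹ = kg·s⁻²
All reduce to kg·s⁻² except A., which is kg·m·s⁻².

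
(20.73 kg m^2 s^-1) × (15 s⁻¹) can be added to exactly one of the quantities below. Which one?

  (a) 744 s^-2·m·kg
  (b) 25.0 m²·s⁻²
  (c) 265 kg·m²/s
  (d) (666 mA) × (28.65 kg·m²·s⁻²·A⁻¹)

(d)

Reference: [kg·m²·s⁻¹] · [s⁻¹] = kg·m²·s⁻².
Each option:
  (a) kg·m·s⁻²
  (b) m²·s⁻²
  (c) kg·m²·s⁻¹
  (d) [A] · [kg·m²·s⁻²·A⁻¹] = kg·m²·s⁻²  ← same
Only (d) matches kg·m²·s⁻².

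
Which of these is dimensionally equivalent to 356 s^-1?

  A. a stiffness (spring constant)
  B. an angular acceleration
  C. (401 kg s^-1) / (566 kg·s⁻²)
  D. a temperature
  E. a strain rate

E.

Reference: s⁻¹.
Each option:
  A. [stiffness (spring constant)] = kg·s⁻²
  B. [angular acceleration] = s⁻²
  C. [kg·s⁻¹] / [kg·s⁻²] = s
  D. [temperature] = K
  E. [strain rate] = s⁻¹  ← same
Only E. matches s⁻¹.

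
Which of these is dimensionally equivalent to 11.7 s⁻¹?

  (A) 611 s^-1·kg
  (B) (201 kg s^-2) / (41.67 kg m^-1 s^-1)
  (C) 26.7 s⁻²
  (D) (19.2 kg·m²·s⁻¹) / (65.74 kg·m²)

Reference: s⁻¹.
Each option:
  (A) kg·s⁻¹
  (B) [kg·s⁻²] / [kg·m⁻¹·s⁻¹] = m·s⁻¹
  (C) s⁻²
  (D) [kg·m²·s⁻¹] / [kg·m²] = s⁻¹  ← same
Only (D) matches s⁻¹.

(D)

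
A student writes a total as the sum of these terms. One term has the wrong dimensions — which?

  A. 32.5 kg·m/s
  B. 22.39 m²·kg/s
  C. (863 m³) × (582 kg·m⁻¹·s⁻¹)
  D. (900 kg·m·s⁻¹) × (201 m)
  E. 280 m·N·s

A.

Dimensions:
  A. kg·m·s⁻¹
  B. kg·m²·s⁻¹
  C. [m³] · [kg·m⁻¹·s⁻¹] = kg·m²·s⁻¹
  D. [kg·m·s⁻¹] · [m] = kg·m²·s⁻¹
  E. N·m·s = kg·m·s⁻²·m·s = kg·m²·s⁻¹
All reduce to kg·m²·s⁻¹ except A., which is kg·m·s⁻¹.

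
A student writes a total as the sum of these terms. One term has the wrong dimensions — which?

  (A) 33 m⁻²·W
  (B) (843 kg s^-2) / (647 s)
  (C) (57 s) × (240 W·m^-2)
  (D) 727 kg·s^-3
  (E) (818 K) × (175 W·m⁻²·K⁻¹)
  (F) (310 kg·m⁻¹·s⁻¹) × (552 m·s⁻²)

Expand each in SI base units:
  (A) W·m⁻² = J·s⁻¹·m⁻² = kg·s⁻³
  (B) [kg·s⁻²] / [s] = kg·s⁻³
  (C) [s] · [kg·s⁻³] = kg·s⁻²
  (D) kg·s⁻³
  (E) [K] · [kg·s⁻³·K⁻¹] = kg·s⁻³
  (F) [kg·m⁻¹·s⁻¹] · [m·s⁻²] = kg·s⁻³
All reduce to kg·s⁻³ except (C), which is kg·s⁻².

(C)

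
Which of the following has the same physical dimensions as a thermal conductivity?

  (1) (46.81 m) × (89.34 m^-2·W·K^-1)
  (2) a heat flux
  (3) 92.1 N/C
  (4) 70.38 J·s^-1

(1)

Reference: [thermal conductivity] = kg·m·s⁻³·K⁻¹.
Each option:
  (1) [m] · [kg·s⁻³·K⁻¹] = kg·m·s⁻³·K⁻¹  ← same
  (2) [heat flux] = kg·s⁻³
  (3) N·C⁻¹ = kg·m·s⁻²·(s·A)⁻¹ = kg·m·s⁻³·A⁻¹
  (4) J·s⁻¹ = N·m·s⁻¹ = kg·m²·s⁻³
Only (1) matches kg·m·s⁻³·K⁻¹.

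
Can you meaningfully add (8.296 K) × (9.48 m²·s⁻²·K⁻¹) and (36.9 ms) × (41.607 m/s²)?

No

Dimensions:
  (8.296 K) × (9.48 m²·s⁻²·K⁻¹):  [K] · [m²·s⁻²·K⁻¹] = m²·s⁻²
  (36.9 ms) × (41.607 m/s²):  [s] · [m·s⁻²] = m·s⁻¹
m²·s⁻² ≠ m·s⁻¹, so they cannot be added.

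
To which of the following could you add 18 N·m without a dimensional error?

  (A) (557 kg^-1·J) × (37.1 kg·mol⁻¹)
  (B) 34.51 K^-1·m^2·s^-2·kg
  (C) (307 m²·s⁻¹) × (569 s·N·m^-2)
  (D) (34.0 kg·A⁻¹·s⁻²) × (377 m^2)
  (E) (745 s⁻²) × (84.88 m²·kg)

Reference: N·m = kg·m·s⁻²·m = kg·m²·s⁻².
Each option:
  (A) [m²·s⁻²] · [kg·mol⁻¹] = kg·m²·s⁻²·mol⁻¹
  (B) kg·m²·s⁻²·K⁻¹
  (C) [m²·s⁻¹] · [kg·m⁻¹·s⁻¹] = kg·m·s⁻²
  (D) [kg·s⁻²·A⁻¹] · [m²] = kg·m²·s⁻²·A⁻¹
  (E) [s⁻²] · [kg·m²] = kg·m²·s⁻²  ← same
Only (E) matches kg·m²·s⁻².

(E)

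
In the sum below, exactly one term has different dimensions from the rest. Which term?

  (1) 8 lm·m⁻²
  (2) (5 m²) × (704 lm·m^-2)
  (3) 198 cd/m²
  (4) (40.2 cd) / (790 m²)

(2)

In SI base units:
  (1) lm·m⁻² = cd·m⁻² = m⁻²·cd
  (2) [m²] · [m⁻²·cd] = cd
  (3) cd·m⁻² = m⁻²·cd
  (4) [cd] / [m²] = m⁻²·cd
All reduce to m⁻²·cd except (2), which is cd.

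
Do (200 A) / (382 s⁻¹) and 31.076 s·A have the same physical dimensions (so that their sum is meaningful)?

Work out the base dimensions of each:
  (200 A) / (382 s⁻¹):  [A] / [s⁻¹] = s·A
  31.076 s·A:  A·s = s·A
Both are s·A, so they have the same dimensions and can be added.

Yes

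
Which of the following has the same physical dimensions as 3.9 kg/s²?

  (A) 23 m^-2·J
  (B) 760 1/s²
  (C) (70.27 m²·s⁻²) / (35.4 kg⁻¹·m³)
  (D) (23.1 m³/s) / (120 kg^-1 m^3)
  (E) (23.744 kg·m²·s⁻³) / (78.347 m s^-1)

(A)

Reference: kg·s⁻².
Each option:
  (A) J·m⁻² = N·m·m⁻² = kg·s⁻²  ← same
  (B) s⁻²
  (C) [m²·s⁻²] / [kg⁻¹·m³] = kg·m⁻¹·s⁻²
  (D) [m³·s⁻¹] / [kg⁻¹·m³] = kg·s⁻¹
  (E) [kg·m²·s⁻³] / [m·s⁻¹] = kg·m·s⁻²
Only (A) matches kg·s⁻².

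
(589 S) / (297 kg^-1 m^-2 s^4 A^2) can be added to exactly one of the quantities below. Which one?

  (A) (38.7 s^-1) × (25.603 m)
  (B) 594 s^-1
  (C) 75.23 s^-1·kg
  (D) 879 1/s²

Reference: [kg⁻¹·m⁻²·s³·A²] / [kg⁻¹·m⁻²·s⁴·A²] = s⁻¹.
Each option:
  (A) [s⁻¹] · [m] = m·s⁻¹
  (B) s⁻¹  ← same
  (C) kg·s⁻¹
  (D) s⁻²
Only (B) matches s⁻¹.

(B)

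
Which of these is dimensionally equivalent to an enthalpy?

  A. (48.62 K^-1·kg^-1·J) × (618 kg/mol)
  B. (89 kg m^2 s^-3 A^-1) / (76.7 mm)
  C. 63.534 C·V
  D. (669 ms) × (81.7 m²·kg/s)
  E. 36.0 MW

Reference: [enthalpy] = kg·m²·s⁻².
Each option:
  A. [m²·s⁻²·K⁻¹] · [kg·mol⁻¹] = kg·m²·s⁻²·K⁻¹·mol⁻¹
  B. [kg·m²·s⁻³·A⁻¹] / [m] = kg·m·s⁻³·A⁻¹
  C. C·V = s·A·J·C⁻¹ = kg·m²·s⁻²  ← same
  D. [s] · [kg·m²·s⁻¹] = kg·m²
  E. W = J·s⁻¹ = kg·m²·s⁻³
Only C. matches kg·m²·s⁻².

C.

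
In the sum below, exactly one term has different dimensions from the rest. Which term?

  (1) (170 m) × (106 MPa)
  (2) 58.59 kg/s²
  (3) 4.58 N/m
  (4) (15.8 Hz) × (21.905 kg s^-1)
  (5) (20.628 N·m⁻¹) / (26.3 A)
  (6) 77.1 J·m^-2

(5)

Reduce each to base SI dimensions:
  (1) [m] · [kg·m⁻¹·s⁻²] = kg·s⁻²
  (2) kg·s⁻²
  (3) N·m⁻¹ = kg·m·s⁻²·m⁻¹ = kg·s⁻²
  (4) [s⁻¹] · [kg·s⁻¹] = kg·s⁻²
  (5) [kg·s⁻²] / [A] = kg·s⁻²·A⁻¹
  (6) J·m⁻² = N·m·m⁻² = kg·s⁻²
All reduce to kg·s⁻² except (5), which is kg·s⁻²·A⁻¹.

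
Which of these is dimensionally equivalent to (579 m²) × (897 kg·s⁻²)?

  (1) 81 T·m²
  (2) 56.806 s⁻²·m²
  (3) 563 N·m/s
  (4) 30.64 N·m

(4)

Reference: [m²] · [kg·s⁻²] = kg·m²·s⁻².
Each option:
  (1) T·m² = Wb·m⁻²·m² = kg·m²·s⁻²·A⁻¹
  (2) m²·s⁻²
  (3) N·m·s⁻¹ = kg·m·s⁻²·m·s⁻¹ = kg·m²·s⁻³
  (4) N·m = kg·m·s⁻²·m = kg·m²·s⁻²  ← same
Only (4) matches kg·m²·s⁻².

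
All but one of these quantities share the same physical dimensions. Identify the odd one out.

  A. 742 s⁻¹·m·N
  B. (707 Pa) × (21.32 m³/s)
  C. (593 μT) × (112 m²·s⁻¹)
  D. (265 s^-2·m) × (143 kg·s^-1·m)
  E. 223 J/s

C.

Expand each in SI base units:
  A. N·m·s⁻¹ = kg·m·s⁻²·m·s⁻¹ = kg·m²·s⁻³
  B. [kg·m⁻¹·s⁻²] · [m³·s⁻¹] = kg·m²·s⁻³
  C. [kg·s⁻²·A⁻¹] · [m²·s⁻¹] = kg·m²·s⁻³·A⁻¹
  D. [m·s⁻²] · [kg·m·s⁻¹] = kg·m²·s⁻³
  E. J·s⁻¹ = N·m·s⁻¹ = kg·m²·s⁻³
All reduce to kg·m²·s⁻³ except C., which is kg·m²·s⁻³·A⁻¹.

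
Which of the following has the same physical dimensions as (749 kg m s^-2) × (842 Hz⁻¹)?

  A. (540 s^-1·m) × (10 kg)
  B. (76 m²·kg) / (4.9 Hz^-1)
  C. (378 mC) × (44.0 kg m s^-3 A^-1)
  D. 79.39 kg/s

A.

Reference: [kg·m·s⁻²] · [s] = kg·m·s⁻¹.
Each option:
  A. [m·s⁻¹] · [kg] = kg·m·s⁻¹  ← same
  B. [kg·m²] / [s] = kg·m²·s⁻¹
  C. [s·A] · [kg·m·s⁻³·A⁻¹] = kg·m·s⁻²
  D. kg·s⁻¹
Only A. matches kg·m·s⁻¹.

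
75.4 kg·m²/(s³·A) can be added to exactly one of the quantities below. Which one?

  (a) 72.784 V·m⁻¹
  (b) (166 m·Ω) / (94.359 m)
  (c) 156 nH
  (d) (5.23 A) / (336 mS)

(d)

Reference: kg·m²·s⁻³·A⁻¹.
Each option:
  (a) V·m⁻¹ = J·C⁻¹·m⁻¹ = kg·m·s⁻³·A⁻¹
  (b) [kg·m³·s⁻³·A⁻²] / [m] = kg·m²·s⁻³·A⁻²
  (c) H = V·s·A⁻¹ = kg·m²·s⁻²·A⁻²
  (d) [A] / [kg⁻¹·m⁻²·s³·A²] = kg·m²·s⁻³·A⁻¹  ← same
Only (d) matches kg·m²·s⁻³·A⁻¹.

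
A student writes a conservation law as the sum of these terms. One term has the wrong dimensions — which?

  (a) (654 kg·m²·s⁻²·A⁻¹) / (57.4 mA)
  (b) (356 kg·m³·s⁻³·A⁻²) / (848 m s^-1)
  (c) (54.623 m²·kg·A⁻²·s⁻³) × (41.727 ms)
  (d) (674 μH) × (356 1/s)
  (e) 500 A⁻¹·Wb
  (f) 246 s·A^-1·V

Expand each in SI base units:
  (a) [kg·m²·s⁻²·A⁻¹] / [A] = kg·m²·s⁻²·A⁻²
  (b) [kg·m³·s⁻³·A⁻²] / [m·s⁻¹] = kg·m²·s⁻²·A⁻²
  (c) [kg·m²·s⁻³·A⁻²] · [s] = kg·m²·s⁻²·A⁻²
  (d) [kg·m²·s⁻²·A⁻²] · [s⁻¹] = kg·m²·s⁻³·A⁻²
  (e) Wb·A⁻¹ = V·s·A⁻¹ = kg·m²·s⁻²·A⁻²
  (f) V·s·A⁻¹ = J·C⁻¹·s·A⁻¹ = kg·m²·s⁻²·A⁻²
All reduce to kg·m²·s⁻²·A⁻² except (d), which is kg·m²·s⁻³·A⁻².

(d)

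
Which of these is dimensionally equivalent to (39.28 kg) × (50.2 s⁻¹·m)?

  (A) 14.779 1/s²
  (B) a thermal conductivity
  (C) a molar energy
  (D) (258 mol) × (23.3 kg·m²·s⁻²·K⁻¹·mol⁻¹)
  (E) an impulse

Reference: [kg] · [m·s⁻¹] = kg·m·s⁻¹.
Each option:
  (A) s⁻²
  (B) [thermal conductivity] = kg·m·s⁻³·K⁻¹
  (C) [molar energy] = kg·m²·s⁻²·mol⁻¹
  (D) [mol] · [kg·m²·s⁻²·K⁻¹·mol⁻¹] = kg·m²·s⁻²·K⁻¹
  (E) [impulse] = kg·m·s⁻¹  ← same
Only (E) matches kg·m·s⁻¹.

(E)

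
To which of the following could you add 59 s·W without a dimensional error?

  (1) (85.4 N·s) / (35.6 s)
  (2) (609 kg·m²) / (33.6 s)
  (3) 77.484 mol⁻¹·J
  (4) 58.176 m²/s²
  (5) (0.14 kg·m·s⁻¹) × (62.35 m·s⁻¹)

(5)

Reference: W·s = J·s⁻¹·s = kg·m²·s⁻².
Each option:
  (1) [kg·m·s⁻¹] / [s] = kg·m·s⁻²
  (2) [kg·m²] / [s] = kg·m²·s⁻¹
  (3) J·mol⁻¹ = N·m·mol⁻¹ = kg·m²·s⁻²·mol⁻¹
  (4) m²·s⁻²
  (5) [kg·m·s⁻¹] · [m·s⁻¹] = kg·m²·s⁻²  ← same
Only (5) matches kg·m²·s⁻².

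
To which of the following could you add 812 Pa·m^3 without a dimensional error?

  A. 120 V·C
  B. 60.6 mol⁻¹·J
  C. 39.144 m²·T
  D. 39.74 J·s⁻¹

A.

Reference: Pa·m³ = N·m⁻²·m³ = kg·m²·s⁻².
Each option:
  A. C·V = s·A·J·C⁻¹ = kg·m²·s⁻²  ← same
  B. J·mol⁻¹ = N·m·mol⁻¹ = kg·m²·s⁻²·mol⁻¹
  C. T·m² = Wb·m⁻²·m² = kg·m²·s⁻²·A⁻¹
  D. J·s⁻¹ = N·m·s⁻¹ = kg·m²·s⁻³
Only A. matches kg·m²·s⁻².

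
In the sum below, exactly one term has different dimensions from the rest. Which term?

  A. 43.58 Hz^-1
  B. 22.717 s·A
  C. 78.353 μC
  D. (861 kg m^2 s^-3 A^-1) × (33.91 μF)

Expand each in SI base units:
  A. Hz⁻¹ = (s⁻¹)⁻¹ = s
  B. A·s = s·A
  C. C = s·A
  D. [kg·m²·s⁻³·A⁻¹] · [kg⁻¹·m⁻²·s⁴·A²] = s·A
All reduce to s·A except A., which is s.

A.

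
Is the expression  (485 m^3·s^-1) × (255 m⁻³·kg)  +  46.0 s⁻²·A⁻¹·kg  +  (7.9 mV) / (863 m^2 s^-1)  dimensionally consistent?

In SI base units:
  (485 m^3·s^-1) × (255 m⁻³·kg):  [m³·s⁻¹] · [kg·m⁻³] = kg·s⁻¹
  46.0 s⁻²·A⁻¹·kg:  kg·s⁻²·A⁻¹
  (7.9 mV) / (863 m^2 s^-1):  [kg·m²·s⁻³·A⁻¹] / [m²·s⁻¹] = kg·s⁻²·A⁻¹
The terms do not share a single dimension (kg·s⁻²·A⁻¹ vs kg·s⁻¹).

No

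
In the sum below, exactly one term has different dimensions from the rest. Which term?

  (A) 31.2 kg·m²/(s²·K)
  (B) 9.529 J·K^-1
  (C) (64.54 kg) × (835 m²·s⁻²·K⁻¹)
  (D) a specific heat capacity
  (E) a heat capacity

Reduce each to base SI dimensions:
  (A) kg·m²·s⁻²·K⁻¹
  (B) J·K⁻¹ = N·m·K⁻¹ = kg·m²·s⁻²·K⁻¹
  (C) [kg] · [m²·s⁻²·K⁻¹] = kg·m²·s⁻²·K⁻¹
  (D) [specific heat capacity] = m²·s⁻²·K⁻¹
  (E) [heat capacity] = kg·m²·s⁻²·K⁻¹
All reduce to kg·m²·s⁻²·K⁻¹ except (D), which is m²·s⁻²·K⁻¹.

(D)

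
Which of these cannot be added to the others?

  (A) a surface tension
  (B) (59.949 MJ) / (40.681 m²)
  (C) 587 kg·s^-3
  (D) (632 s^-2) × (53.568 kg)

Reduce each to base SI dimensions:
  (A) [surface tension] = kg·s⁻²
  (B) [kg·m²·s⁻²] / [m²] = kg·s⁻²
  (C) kg·s⁻³
  (D) [s⁻²] · [kg] = kg·s⁻²
All reduce to kg·s⁻² except (C), which is kg·s⁻³.

(C)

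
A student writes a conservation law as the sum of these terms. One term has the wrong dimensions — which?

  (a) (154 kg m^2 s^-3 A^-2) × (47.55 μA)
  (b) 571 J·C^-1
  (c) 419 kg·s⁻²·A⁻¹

Expand each in SI base units:
  (a) [kg·m²·s⁻³·A⁻²] · [A] = kg·m²·s⁻³·A⁻¹
  (b) J·C⁻¹ = N·m·(s·A)⁻¹ = kg·m²·s⁻³·A⁻¹
  (c) kg·s⁻²·A⁻¹
All reduce to kg·m²·s⁻³·A⁻¹ except (c), which is kg·s⁻²·A⁻¹.

(c)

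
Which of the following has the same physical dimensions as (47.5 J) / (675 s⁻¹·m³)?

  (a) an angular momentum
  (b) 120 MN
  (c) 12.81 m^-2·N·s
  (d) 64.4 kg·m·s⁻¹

Reference: [kg·m²·s⁻²] / [m³·s⁻¹] = kg·m⁻¹·s⁻¹.
Each option:
  (a) [angular momentum] = kg·m²·s⁻¹
  (b) N = kg·m·s⁻²
  (c) N·s·m⁻² = kg·m·s⁻²·s·m⁻² = kg·m⁻¹·s⁻¹  ← same
  (d) kg·m·s⁻¹
Only (c) matches kg·m⁻¹·s⁻¹.

(c)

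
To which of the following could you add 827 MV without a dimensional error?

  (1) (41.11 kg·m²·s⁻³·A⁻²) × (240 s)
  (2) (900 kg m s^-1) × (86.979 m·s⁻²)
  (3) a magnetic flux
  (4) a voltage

(4)

Reference: V = J·C⁻¹ = kg·m²·s⁻³·A⁻¹.
Each option:
  (1) [kg·m²·s⁻³·A⁻²] · [s] = kg·m²·s⁻²·A⁻²
  (2) [kg·m·s⁻¹] · [m·s⁻²] = kg·m²·s⁻³
  (3) [magnetic flux] = kg·m²·s⁻²·A⁻¹
  (4) [voltage] = kg·m²·s⁻³·A⁻¹  ← same
Only (4) matches kg·m²·s⁻³·A⁻¹.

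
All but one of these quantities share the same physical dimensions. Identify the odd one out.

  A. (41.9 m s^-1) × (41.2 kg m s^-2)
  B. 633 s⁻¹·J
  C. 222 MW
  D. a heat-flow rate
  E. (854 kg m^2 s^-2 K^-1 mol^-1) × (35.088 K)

Dimensions:
  A. [m·s⁻¹] · [kg·m·s⁻²] = kg·m²·s⁻³
  B. J·s⁻¹ = N·m·s⁻¹ = kg·m²·s⁻³
  C. W = J·s⁻¹ = kg·m²·s⁻³
  D. [heat-flow rate] = kg·m²·s⁻³
  E. [kg·m²·s⁻²·K⁻¹·mol⁻¹] · [K] = kg·m²·s⁻²·mol⁻¹
All reduce to kg·m²·s⁻³ except E., which is kg·m²·s⁻²·mol⁻¹.

E.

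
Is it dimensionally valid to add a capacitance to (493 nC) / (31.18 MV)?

Yes

Work out the base dimensions of each:
  a capacitance:  [capacitance] = kg⁻¹·m⁻²·s⁴·A²
  (493 nC) / (31.18 MV):  [s·A] / [kg·m²·s⁻³·A⁻¹] = kg⁻¹·m⁻²·s⁴·A²
Both are kg⁻¹·m⁻²·s⁴·A², so they have the same dimensions and can be added.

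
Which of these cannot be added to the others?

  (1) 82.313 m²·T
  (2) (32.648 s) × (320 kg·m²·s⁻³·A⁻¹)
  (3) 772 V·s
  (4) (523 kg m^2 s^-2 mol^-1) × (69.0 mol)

(4)

Reduce each to base SI dimensions:
  (1) T·m² = Wb·m⁻²·m² = kg·m²·s⁻²·A⁻¹
  (2) [s] · [kg·m²·s⁻³·A⁻¹] = kg·m²·s⁻²·A⁻¹
  (3) V·s = J·C⁻¹·s = kg·m²·s⁻²·A⁻¹
  (4) [kg·m²·s⁻²·mol⁻¹] · [mol] = kg·m²·s⁻²
All reduce to kg·m²·s⁻²·A⁻¹ except (4), which is kg·m²·s⁻².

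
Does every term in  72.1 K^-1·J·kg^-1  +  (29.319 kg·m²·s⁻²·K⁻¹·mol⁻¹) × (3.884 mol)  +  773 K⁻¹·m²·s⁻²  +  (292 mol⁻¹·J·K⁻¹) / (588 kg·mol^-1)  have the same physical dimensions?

No

Work out the base dimensions of each:
  72.1 K^-1·J·kg^-1:  J·kg⁻¹·K⁻¹ = N·m·kg⁻¹·K⁻¹ = m²·s⁻²·K⁻¹
  (29.319 kg·m²·s⁻²·K⁻¹·mol⁻¹) × (3.884 mol):  [kg·m²·s⁻²·K⁻¹·mol⁻¹] · [mol] = kg·m²·s⁻²·K⁻¹
  773 K⁻¹·m²·s⁻²:  m²·s⁻²·K⁻¹
  (292 mol⁻¹·J·K⁻¹) / (588 kg·mol^-1):  [kg·m²·s⁻²·K⁻¹·mol⁻¹] / [kg·mol⁻¹] = m²·s⁻²·K⁻¹
The terms do not share a single dimension (kg·m²·s⁻²·K⁻¹ vs m²·s⁻²·K⁻¹).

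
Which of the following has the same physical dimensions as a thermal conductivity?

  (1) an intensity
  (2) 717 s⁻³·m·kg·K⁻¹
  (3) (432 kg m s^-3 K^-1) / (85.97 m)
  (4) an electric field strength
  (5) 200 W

(2)

Reference: [thermal conductivity] = kg·m·s⁻³·K⁻¹.
Each option:
  (1) [intensity] = kg·s⁻³
  (2) kg·m·s⁻³·K⁻¹  ← same
  (3) [kg·m·s⁻³·K⁻¹] / [m] = kg·s⁻³·K⁻¹
  (4) [electric field strength] = kg·m·s⁻³·A⁻¹
  (5) W = J·s⁻¹ = kg·m²·s⁻³
Only (2) matches kg·m·s⁻³·K⁻¹.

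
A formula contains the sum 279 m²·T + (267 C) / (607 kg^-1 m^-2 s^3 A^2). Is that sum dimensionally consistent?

Expand each in SI base units:
  279 m²·T:  T·m² = Wb·m⁻²·m² = kg·m²·s⁻²·A⁻¹
  (267 C) / (607 kg^-1 m^-2 s^3 A^2):  [s·A] / [kg⁻¹·m⁻²·s³·A²] = kg·m²·s⁻²·A⁻¹
Both are kg·m²·s⁻²·A⁻¹, so they have the same dimensions and can be added.

Yes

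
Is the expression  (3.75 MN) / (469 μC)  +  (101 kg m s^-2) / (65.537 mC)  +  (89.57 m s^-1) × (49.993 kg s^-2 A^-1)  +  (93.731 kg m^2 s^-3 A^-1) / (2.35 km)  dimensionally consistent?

Yes

Work out the base dimensions of each:
  (3.75 MN) / (469 μC):  [kg·m·s⁻²] / [s·A] = kg·m·s⁻³·A⁻¹
  (101 kg m s^-2) / (65.537 mC):  [kg·m·s⁻²] / [s·A] = kg·m·s⁻³·A⁻¹
  (89.57 m s^-1) × (49.993 kg s^-2 A^-1):  [m·s⁻¹] · [kg·s⁻²·A⁻¹] = kg·m·s⁻³·A⁻¹
  (93.731 kg m^2 s^-3 A^-1) / (2.35 km):  [kg·m²·s⁻³·A⁻¹] / [m] = kg·m·s⁻³·A⁻¹
Every term reduces to kg·m·s⁻³·A⁻¹.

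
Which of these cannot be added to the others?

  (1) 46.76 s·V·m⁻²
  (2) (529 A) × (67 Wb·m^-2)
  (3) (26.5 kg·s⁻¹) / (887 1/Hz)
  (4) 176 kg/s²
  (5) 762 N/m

Expand each in SI base units:
  (1) V·s·m⁻² = J·C⁻¹·s·m⁻² = kg·s⁻²·A⁻¹
  (2) [A] · [kg·s⁻²·A⁻¹] = kg·s⁻²
  (3) [kg·s⁻¹] / [s] = kg·s⁻²
  (4) kg·s⁻²
  (5) N·m⁻¹ = kg·m·s⁻²·m⁻¹ = kg·s⁻²
All reduce to kg·s⁻² except (1), which is kg·s⁻²·A⁻¹.

(1)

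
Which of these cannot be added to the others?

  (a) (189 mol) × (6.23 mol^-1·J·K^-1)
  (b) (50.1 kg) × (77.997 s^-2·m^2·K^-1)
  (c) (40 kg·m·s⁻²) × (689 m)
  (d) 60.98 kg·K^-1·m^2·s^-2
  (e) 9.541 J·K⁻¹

(c)

Dimensions:
  (a) [mol] · [kg·m²·s⁻²·K⁻¹·mol⁻¹] = kg·m²·s⁻²·K⁻¹
  (b) [kg] · [m²·s⁻²·K⁻¹] = kg·m²·s⁻²·K⁻¹
  (c) [kg·m·s⁻²] · [m] = kg·m²·s⁻²
  (d) kg·m²·s⁻²·K⁻¹
  (e) J·K⁻¹ = N·m·K⁻¹ = kg·m²·s⁻²·K⁻¹
All reduce to kg·m²·s⁻²·K⁻¹ except (c), which is kg·m²·s⁻².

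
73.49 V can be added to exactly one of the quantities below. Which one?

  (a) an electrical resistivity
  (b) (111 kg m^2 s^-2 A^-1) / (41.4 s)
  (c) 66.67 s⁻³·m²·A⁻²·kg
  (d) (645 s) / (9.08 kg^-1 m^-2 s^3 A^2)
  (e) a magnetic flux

Reference: V = J·C⁻¹ = kg·m²·s⁻³·A⁻¹.
Each option:
  (a) [electrical resistivity] = kg·m³·s⁻³·A⁻²
  (b) [kg·m²·s⁻²·A⁻¹] / [s] = kg·m²·s⁻³·A⁻¹  ← same
  (c) kg·m²·s⁻³·A⁻²
  (d) [s] / [kg⁻¹·m⁻²·s³·A²] = kg·m²·s⁻²·A⁻²
  (e) [magnetic flux] = kg·m²·s⁻²·A⁻¹
Only (b) matches kg·m²·s⁻³·A⁻¹.

(b)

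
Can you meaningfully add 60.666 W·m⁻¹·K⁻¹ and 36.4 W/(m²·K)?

In SI base units:
  60.666 W·m⁻¹·K⁻¹:  W·m⁻¹·K⁻¹ = J·s⁻¹·m⁻¹·K⁻¹ = kg·m·s⁻³·K⁻¹
  36.4 W/(m²·K):  W·m⁻²·K⁻¹ = J·s⁻¹·m⁻²·K⁻¹ = kg·s⁻³·K⁻¹
kg·m·s⁻³·K⁻¹ ≠ kg·s⁻³·K⁻¹, so they cannot be added.

No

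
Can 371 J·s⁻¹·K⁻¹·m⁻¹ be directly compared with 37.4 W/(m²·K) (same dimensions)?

No

Work out the base dimensions of each:
  371 J·s⁻¹·K⁻¹·m⁻¹:  J·s⁻¹·m⁻¹·K⁻¹ = N·m·s⁻¹·m⁻¹·K⁻¹ = kg·m·s⁻³·K⁻¹
  37.4 W/(m²·K):  W·m⁻²·K⁻¹ = J·s⁻¹·m⁻²·K⁻¹ = kg·s⁻³·K⁻¹
kg·m·s⁻³·K⁻¹ ≠ kg·s⁻³·K⁻¹, so they cannot be added.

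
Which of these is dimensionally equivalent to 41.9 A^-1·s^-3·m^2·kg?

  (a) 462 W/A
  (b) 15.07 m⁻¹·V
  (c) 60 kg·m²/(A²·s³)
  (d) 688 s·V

(a)

Reference: kg·m²·s⁻³·A⁻¹.
Each option:
  (a) W·A⁻¹ = J·s⁻¹·A⁻¹ = kg·m²·s⁻³·A⁻¹  ← same
  (b) V·m⁻¹ = J·C⁻¹·m⁻¹ = kg·m·s⁻³·A⁻¹
  (c) kg·m²·s⁻³·A⁻²
  (d) V·s = J·C⁻¹·s = kg·m²·s⁻²·A⁻¹
Only (a) matches kg·m²·s⁻³·A⁻¹.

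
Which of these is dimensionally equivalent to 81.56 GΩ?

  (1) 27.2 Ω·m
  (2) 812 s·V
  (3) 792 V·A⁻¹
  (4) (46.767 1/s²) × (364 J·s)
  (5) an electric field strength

Reference: Ω = V·A⁻¹ = kg·m²·s⁻³·A⁻².
Each option:
  (1) Ω·m = V·A⁻¹·m = kg·m³·s⁻³·A⁻²
  (2) V·s = J·C⁻¹·s = kg·m²·s⁻²·A⁻¹
  (3) V·A⁻¹ = J·C⁻¹·A⁻¹ = kg·m²·s⁻³·A⁻²  ← same
  (4) [s⁻²] · [kg·m²·s⁻¹] = kg·m²·s⁻³
  (5) [electric field strength] = kg·m·s⁻³·A⁻¹
Only (3) matches kg·m²·s⁻³·A⁻².

(3)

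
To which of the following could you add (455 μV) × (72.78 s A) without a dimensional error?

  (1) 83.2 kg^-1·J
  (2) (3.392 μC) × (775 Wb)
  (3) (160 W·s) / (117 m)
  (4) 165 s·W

Reference: [kg·m²·s⁻³·A⁻¹] · [s·A] = kg·m²·s⁻².
Each option:
  (1) J·kg⁻¹ = N·m·kg⁻¹ = m²·s⁻²
  (2) [s·A] · [kg·m²·s⁻²·A⁻¹] = kg·m²·s⁻¹
  (3) [kg·m²·s⁻²] / [m] = kg·m·s⁻²
  (4) W·s = J·s⁻¹·s = kg·m²·s⁻²  ← same
Only (4) matches kg·m²·s⁻².

(4)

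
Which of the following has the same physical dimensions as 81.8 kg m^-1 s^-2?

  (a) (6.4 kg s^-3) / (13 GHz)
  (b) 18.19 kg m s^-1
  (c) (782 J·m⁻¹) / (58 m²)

(c)

Reference: kg·m⁻¹·s⁻².
Each option:
  (a) [kg·s⁻³] / [s⁻¹] = kg·s⁻²
  (b) kg·m·s⁻¹
  (c) [kg·m·s⁻²] / [m²] = kg·m⁻¹·s⁻²  ← same
Only (c) matches kg·m⁻¹·s⁻².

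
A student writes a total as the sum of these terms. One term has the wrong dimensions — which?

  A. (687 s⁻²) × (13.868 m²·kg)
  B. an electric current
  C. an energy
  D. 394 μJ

Expand each in SI base units:
  A. [s⁻²] · [kg·m²] = kg·m²·s⁻²
  B. [electric current] = A
  C. [energy] = kg·m²·s⁻²
  D. J = N·m = kg·m²·s⁻²
All reduce to kg·m²·s⁻² except B., which is A.

B.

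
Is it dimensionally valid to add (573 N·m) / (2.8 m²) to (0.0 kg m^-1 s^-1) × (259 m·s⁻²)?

Reduce each to base SI dimensions:
  (573 N·m) / (2.8 m²):  [kg·m²·s⁻²] / [m²] = kg·s⁻²
  (0.0 kg m^-1 s^-1) × (259 m·s⁻²):  [kg·m⁻¹·s⁻¹] · [m·s⁻²] = kg·s⁻³
kg·s⁻² ≠ kg·s⁻³, so they cannot be added.

No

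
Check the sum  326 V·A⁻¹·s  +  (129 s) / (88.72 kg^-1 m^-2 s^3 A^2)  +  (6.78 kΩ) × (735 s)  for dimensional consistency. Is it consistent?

Yes

Reduce each to base SI dimensions:
  326 V·A⁻¹·s:  V·s·A⁻¹ = J·C⁻¹·s·A⁻¹ = kg·m²·s⁻²·A⁻²
  (129 s) / (88.72 kg^-1 m^-2 s^3 A^2):  [s] / [kg⁻¹·m⁻²·s³·A²] = kg·m²·s⁻²·A⁻²
  (6.78 kΩ) × (735 s):  [kg·m²·s⁻³·A⁻²] · [s] = kg·m²·s⁻²·A⁻²
Every term reduces to kg·m²·s⁻²·A⁻².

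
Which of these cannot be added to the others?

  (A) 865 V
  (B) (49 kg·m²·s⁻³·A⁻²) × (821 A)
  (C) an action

In SI base units:
  (A) V = J·C⁻¹ = kg·m²·s⁻³·A⁻¹
  (B) [kg·m²·s⁻³·A⁻²] · [A] = kg·m²·s⁻³·A⁻¹
  (C) [action] = kg·m²·s⁻¹
All reduce to kg·m²·s⁻³·A⁻¹ except (C), which is kg·m²·s⁻¹.

(C)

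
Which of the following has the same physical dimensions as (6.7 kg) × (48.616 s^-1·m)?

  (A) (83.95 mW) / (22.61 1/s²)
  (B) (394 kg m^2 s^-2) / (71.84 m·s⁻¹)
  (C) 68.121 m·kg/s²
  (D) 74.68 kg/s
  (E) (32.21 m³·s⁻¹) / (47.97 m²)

Reference: [kg] · [m·s⁻¹] = kg·m·s⁻¹.
Each option:
  (A) [kg·m²·s⁻³] / [s⁻²] = kg·m²·s⁻¹
  (B) [kg·m²·s⁻²] / [m·s⁻¹] = kg·m·s⁻¹  ← same
  (C) kg·m·s⁻²
  (D) kg·s⁻¹
  (E) [m³·s⁻¹] / [m²] = m·s⁻¹
Only (B) matches kg·m·s⁻¹.

(B)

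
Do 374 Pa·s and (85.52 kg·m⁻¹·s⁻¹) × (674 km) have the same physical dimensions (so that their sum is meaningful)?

Work out the base dimensions of each:
  374 Pa·s:  Pa·s = N·m⁻²·s = kg·m⁻¹·s⁻¹
  (85.52 kg·m⁻¹·s⁻¹) × (674 km):  [kg·m⁻¹·s⁻¹] · [m] = kg·s⁻¹
kg·m⁻¹·s⁻¹ ≠ kg·s⁻¹, so they cannot be added.

No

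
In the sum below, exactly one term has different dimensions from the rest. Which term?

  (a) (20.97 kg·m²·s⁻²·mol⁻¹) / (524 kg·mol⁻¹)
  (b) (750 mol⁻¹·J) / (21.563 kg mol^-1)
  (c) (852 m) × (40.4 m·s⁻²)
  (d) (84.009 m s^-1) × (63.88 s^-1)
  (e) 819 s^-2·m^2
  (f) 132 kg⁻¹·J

(d)

Reduce each to base SI dimensions:
  (a) [kg·m²·s⁻²·mol⁻¹] / [kg·mol⁻¹] = m²·s⁻²
  (b) [kg·m²·s⁻²·mol⁻¹] / [kg·mol⁻¹] = m²·s⁻²
  (c) [m] · [m·s⁻²] = m²·s⁻²
  (d) [m·s⁻¹] · [s⁻¹] = m·s⁻²
  (e) m²·s⁻²
  (f) J·kg⁻¹ = N·m·kg⁻¹ = m²·s⁻²
All reduce to m²·s⁻² except (d), which is m·s⁻².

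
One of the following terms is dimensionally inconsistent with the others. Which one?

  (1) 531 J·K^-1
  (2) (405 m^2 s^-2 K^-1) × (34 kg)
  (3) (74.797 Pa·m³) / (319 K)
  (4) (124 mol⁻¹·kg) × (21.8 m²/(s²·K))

Reduce each to base SI dimensions:
  (1) J·K⁻¹ = N·m·K⁻¹ = kg·m²·s⁻²·K⁻¹
  (2) [m²·s⁻²·K⁻¹] · [kg] = kg·m²·s⁻²·K⁻¹
  (3) [kg·m²·s⁻²] / [K] = kg·m²·s⁻²·K⁻¹
  (4) [kg·mol⁻¹] · [m²·s⁻²·K⁻¹] = kg·m²·s⁻²·K⁻¹·mol⁻¹
All reduce to kg·m²·s⁻²·K⁻¹ except (4), which is kg·m²·s⁻²·K⁻¹·mol⁻¹.

(4)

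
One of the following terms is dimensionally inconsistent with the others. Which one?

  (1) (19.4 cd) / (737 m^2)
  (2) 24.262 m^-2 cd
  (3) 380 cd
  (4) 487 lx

(3)

Expand each in SI base units:
  (1) [cd] / [m²] = m⁻²·cd
  (2) m⁻²·cd
  (3) cd
  (4) lx = lm·m⁻² = m⁻²·cd
All reduce to m⁻²·cd except (3), which is cd.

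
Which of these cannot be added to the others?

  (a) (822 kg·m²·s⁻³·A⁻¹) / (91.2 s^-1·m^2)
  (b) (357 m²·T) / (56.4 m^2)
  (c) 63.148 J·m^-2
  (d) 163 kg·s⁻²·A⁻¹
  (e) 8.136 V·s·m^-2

(c)

Dimensions:
  (a) [kg·m²·s⁻³·A⁻¹] / [m²·s⁻¹] = kg·s⁻²·A⁻¹
  (b) [kg·m²·s⁻²·A⁻¹] / [m²] = kg·s⁻²·A⁻¹
  (c) J·m⁻² = N·m·m⁻² = kg·s⁻²
  (d) kg·s⁻²·A⁻¹
  (e) V·s·m⁻² = J·C⁻¹·s·m⁻² = kg·s⁻²·A⁻¹
All reduce to kg·s⁻²·A⁻¹ except (c), which is kg·s⁻².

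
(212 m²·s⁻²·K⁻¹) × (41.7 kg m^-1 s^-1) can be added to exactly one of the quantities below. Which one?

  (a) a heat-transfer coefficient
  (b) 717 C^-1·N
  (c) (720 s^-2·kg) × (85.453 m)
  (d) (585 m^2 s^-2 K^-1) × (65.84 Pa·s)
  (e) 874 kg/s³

(d)

Reference: [m²·s⁻²·K⁻¹] · [kg·m⁻¹·s⁻¹] = kg·m·s⁻³·K⁻¹.
Each option:
  (a) [heat-transfer coefficient] = kg·s⁻³·K⁻¹
  (b) N·C⁻¹ = kg·m·s⁻²·(s·A)⁻¹ = kg·m·s⁻³·A⁻¹
  (c) [kg·s⁻²] · [m] = kg·m·s⁻²
  (d) [m²·s⁻²·K⁻¹] · [kg·m⁻¹·s⁻¹] = kg·m·s⁻³·K⁻¹  ← same
  (e) kg·s⁻³
Only (d) matches kg·m·s⁻³·K⁻¹.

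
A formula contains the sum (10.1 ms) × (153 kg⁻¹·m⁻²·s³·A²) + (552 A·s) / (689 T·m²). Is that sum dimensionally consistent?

No

In SI base units:
  (10.1 ms) × (153 kg⁻¹·m⁻²·s³·A²):  [s] · [kg⁻¹·m⁻²·s³·A²] = kg⁻¹·m⁻²·s⁴·A²
  (552 A·s) / (689 T·m²):  [s·A] / [kg·m²·s⁻²·A⁻¹] = kg⁻¹·m⁻²·s³·A²
kg⁻¹·m⁻²·s⁴·A² ≠ kg⁻¹·m⁻²·s³·A², so they cannot be added.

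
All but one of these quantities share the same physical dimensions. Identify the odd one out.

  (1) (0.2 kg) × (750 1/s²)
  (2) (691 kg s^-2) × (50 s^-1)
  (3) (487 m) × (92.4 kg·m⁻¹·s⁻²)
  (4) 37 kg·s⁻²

Dimensions:
  (1) [kg] · [s⁻²] = kg·s⁻²
  (2) [kg·s⁻²] · [s⁻¹] = kg·s⁻³
  (3) [m] · [kg·m⁻¹·s⁻²] = kg·s⁻²
  (4) kg·s⁻²
All reduce to kg·s⁻² except (2), which is kg·s⁻³.

(2)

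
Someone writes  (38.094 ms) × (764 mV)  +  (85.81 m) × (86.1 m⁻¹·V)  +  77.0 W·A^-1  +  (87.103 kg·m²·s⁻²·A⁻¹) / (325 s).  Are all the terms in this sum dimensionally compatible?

Dimensions:
  (38.094 ms) × (764 mV):  [s] · [kg·m²·s⁻³·A⁻¹] = kg·m²·s⁻²·A⁻¹
  (85.81 m) × (86.1 m⁻¹·V):  [m] · [kg·m·s⁻³·A⁻¹] = kg·m²·s⁻³·A⁻¹
  77.0 W·A^-1:  W·A⁻¹ = J·s⁻¹·A⁻¹ = kg·m²·s⁻³·A⁻¹
  (87.103 kg·m²·s⁻²·A⁻¹) / (325 s):  [kg·m²·s⁻²·A⁻¹] / [s] = kg·m²·s⁻³·A⁻¹
The terms do not share a single dimension (kg·m²·s⁻²·A⁻¹ vs kg·m²·s⁻³·A⁻¹).

No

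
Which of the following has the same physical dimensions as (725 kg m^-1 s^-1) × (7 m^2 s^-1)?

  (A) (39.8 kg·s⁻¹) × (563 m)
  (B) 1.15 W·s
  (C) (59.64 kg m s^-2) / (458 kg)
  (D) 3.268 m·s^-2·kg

(D)

Reference: [kg·m⁻¹·s⁻¹] · [m²·s⁻¹] = kg·m·s⁻².
Each option:
  (A) [kg·s⁻¹] · [m] = kg·m·s⁻¹
  (B) W·s = J·s⁻¹·s = kg·m²·s⁻²
  (C) [kg·m·s⁻²] / [kg] = m·s⁻²
  (D) kg·m·s⁻²  ← same
Only (D) matches kg·m·s⁻².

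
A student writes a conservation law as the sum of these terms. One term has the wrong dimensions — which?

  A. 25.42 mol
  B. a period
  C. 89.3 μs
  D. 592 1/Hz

A.

Dimensions:
  A. mol
  B. [period] = s
  C. s
  D. Hz⁻¹ = (s⁻¹)⁻¹ = s
All reduce to s except A., which is mol.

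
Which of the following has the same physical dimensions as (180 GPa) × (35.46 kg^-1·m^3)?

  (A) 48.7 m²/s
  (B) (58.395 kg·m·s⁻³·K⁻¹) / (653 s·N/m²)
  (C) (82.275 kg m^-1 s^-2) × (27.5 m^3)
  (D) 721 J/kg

(D)

Reference: [kg·m⁻¹·s⁻²] · [kg⁻¹·m³] = m²·s⁻².
Each option:
  (A) m²·s⁻¹
  (B) [kg·m·s⁻³·K⁻¹] / [kg·m⁻¹·s⁻¹] = m²·s⁻²·K⁻¹
  (C) [kg·m⁻¹·s⁻²] · [m³] = kg·m²·s⁻²
  (D) J·kg⁻¹ = N·m·kg⁻¹ = m²·s⁻²  ← same
Only (D) matches m²·s⁻².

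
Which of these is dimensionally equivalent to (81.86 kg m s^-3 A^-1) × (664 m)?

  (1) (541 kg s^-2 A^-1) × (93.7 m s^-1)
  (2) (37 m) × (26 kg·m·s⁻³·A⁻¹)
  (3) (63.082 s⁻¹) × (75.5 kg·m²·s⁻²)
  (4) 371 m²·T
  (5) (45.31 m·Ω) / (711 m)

Reference: [kg·m·s⁻³·A⁻¹] · [m] = kg·m²·s⁻³·A⁻¹.
Each option:
  (1) [kg·s⁻²·A⁻¹] · [m·s⁻¹] = kg·m·s⁻³·A⁻¹
  (2) [m] · [kg·m·s⁻³·A⁻¹] = kg·m²·s⁻³·A⁻¹  ← same
  (3) [s⁻¹] · [kg·m²·s⁻²] = kg·m²·s⁻³
  (4) T·m² = Wb·m⁻²·m² = kg·m²·s⁻²·A⁻¹
  (5) [kg·m³·s⁻³·A⁻²] / [m] = kg·m²·s⁻³·A⁻²
Only (2) matches kg·m²·s⁻³·A⁻¹.

(2)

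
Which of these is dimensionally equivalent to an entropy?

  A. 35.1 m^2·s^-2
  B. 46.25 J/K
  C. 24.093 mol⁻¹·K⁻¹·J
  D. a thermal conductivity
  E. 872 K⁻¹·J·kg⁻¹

B.

Reference: [entropy] = kg·m²·s⁻²·K⁻¹.
Each option:
  A. m²·s⁻²
  B. J·K⁻¹ = N·m·K⁻¹ = kg·m²·s⁻²·K⁻¹  ← same
  C. J·mol⁻¹·K⁻¹ = N·m·mol⁻¹·K⁻¹ = kg·m²·s⁻²·K⁻¹·mol⁻¹
  D. [thermal conductivity] = kg·m·s⁻³·K⁻¹
  E. J·kg⁻¹·K⁻¹ = N·m·kg⁻¹·K⁻¹ = m²·s⁻²·K⁻¹
Only B. matches kg·m²·s⁻²·K⁻¹.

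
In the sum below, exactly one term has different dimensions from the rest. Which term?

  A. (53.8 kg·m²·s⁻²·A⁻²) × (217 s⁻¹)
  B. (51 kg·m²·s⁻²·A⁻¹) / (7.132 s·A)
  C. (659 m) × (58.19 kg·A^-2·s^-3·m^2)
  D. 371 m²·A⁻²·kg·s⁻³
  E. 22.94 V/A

C.

Expand each in SI base units:
  A. [kg·m²·s⁻²·A⁻²] · [s⁻¹] = kg·m²·s⁻³·A⁻²
  B. [kg·m²·s⁻²·A⁻¹] / [s·A] = kg·m²·s⁻³·A⁻²
  C. [m] · [kg·m²·s⁻³·A⁻²] = kg·m³·s⁻³·A⁻²
  D. kg·m²·s⁻³·A⁻²
  E. V·A⁻¹ = J·C⁻¹·A⁻¹ = kg·m²·s⁻³·A⁻²
All reduce to kg·m²·s⁻³·A⁻² except C., which is kg·m³·s⁻³·A⁻².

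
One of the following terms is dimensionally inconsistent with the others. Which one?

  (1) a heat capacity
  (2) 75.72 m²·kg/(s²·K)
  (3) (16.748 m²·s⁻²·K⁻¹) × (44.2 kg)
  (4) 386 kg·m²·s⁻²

(4)

In SI base units:
  (1) [heat capacity] = kg·m²·s⁻²·K⁻¹
  (2) kg·m²·s⁻²·K⁻¹
  (3) [m²·s⁻²·K⁻¹] · [kg] = kg·m²·s⁻²·K⁻¹
  (4) kg·m²·s⁻²
All reduce to kg·m²·s⁻²·K⁻¹ except (4), which is kg·m²·s⁻².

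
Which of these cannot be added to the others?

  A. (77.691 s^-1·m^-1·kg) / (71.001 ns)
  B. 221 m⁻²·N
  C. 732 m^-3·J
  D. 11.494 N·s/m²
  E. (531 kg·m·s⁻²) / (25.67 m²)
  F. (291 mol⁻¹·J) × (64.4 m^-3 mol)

Work out the base dimensions of each:
  A. [kg·m⁻¹·s⁻¹] / [s] = kg·m⁻¹·s⁻²
  B. N·m⁻² = kg·m·s⁻²·m⁻² = kg·m⁻¹·s⁻²
  C. J·m⁻³ = N·m·m⁻³ = kg·m⁻¹·s⁻²
  D. N·s·m⁻² = kg·m·s⁻²·s·m⁻² = kg·m⁻¹·s⁻¹
  E. [kg·m·s⁻²] / [m²] = kg·m⁻¹·s⁻²
  F. [kg·m²·s⁻²·mol⁻¹] · [m⁻³·mol] = kg·m⁻¹·s⁻²
All reduce to kg·m⁻¹·s⁻² except D., which is kg·m⁻¹·s⁻¹.

D.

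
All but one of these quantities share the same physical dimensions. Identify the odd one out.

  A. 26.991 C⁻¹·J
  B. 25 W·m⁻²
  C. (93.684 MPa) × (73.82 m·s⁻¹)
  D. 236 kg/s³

A.

Dimensions:
  A. J·C⁻¹ = N·m·(s·A)⁻¹ = kg·m²·s⁻³·A⁻¹
  B. W·m⁻² = J·s⁻¹·m⁻² = kg·s⁻³
  C. [kg·m⁻¹·s⁻²] · [m·s⁻¹] = kg·s⁻³
  D. kg·s⁻³
All reduce to kg·s⁻³ except A., which is kg·m²·s⁻³·A⁻¹.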